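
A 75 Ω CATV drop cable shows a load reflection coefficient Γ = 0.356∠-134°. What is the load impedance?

Z_L ≈ 40.4 − j23.7 Ω

Z_L = Z_0·(1 + Γ)/(1 − Γ) = 75·(0.753 − j0.256)/(1.25 + j0.256)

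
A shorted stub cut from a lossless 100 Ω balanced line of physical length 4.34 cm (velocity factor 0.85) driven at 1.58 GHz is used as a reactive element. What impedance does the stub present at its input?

Z_in ≈ −j838 Ω

λ = v/f = 0.85·c / 1.58 GHz = 0.161 m
βl = 2π·l/λ = 2π × 0.269 = 96.8°
tan(βl) = -8.38
For a shorted stub, Z_in = jZ_0·tan(βl)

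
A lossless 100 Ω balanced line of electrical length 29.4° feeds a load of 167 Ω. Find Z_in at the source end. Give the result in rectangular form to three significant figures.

Z_in ≈ 117 − j53.5 Ω

tan(βl) = tan(29.4°) = 0.563
Z_in = Z_0·(Z_L + jZ_0·tanβl)/(Z_0 + jZ_L·tanβl)
     = 100·(167 + j56.3)/(100 + j94.1)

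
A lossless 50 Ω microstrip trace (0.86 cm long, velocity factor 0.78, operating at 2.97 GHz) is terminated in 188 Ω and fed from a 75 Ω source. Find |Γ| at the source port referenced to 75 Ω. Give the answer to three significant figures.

|Γ| ≈ 0.584

λ = v/f = 0.78·c / 2.97 GHz = 0.0788 m
βl = 2π·l/λ = 2π × 0.109 = 39.3°
tan(βl) = 0.818
Z_in = Z_0·(Z_L + jZ_0·tanβl)/(Z_0 + jZ_L·tanβl) = 30 − j51.4 Ω
Γ_s = (Z_in − Z_s)/(Z_in + Z_s) = (-45 − j51.4)/(105 − j51.4), |Γ_s| = 0.584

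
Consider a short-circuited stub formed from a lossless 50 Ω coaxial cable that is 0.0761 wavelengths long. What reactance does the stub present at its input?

X_in ≈ 25.9 Ω (inductive)

βl = 2π × 0.0761 = 27.4°
tan(βl) = 0.518
For a short-circuited stub, Z_in = jZ_0·tan(βl)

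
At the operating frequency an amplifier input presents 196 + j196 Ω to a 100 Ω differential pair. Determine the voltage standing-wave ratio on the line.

Γ = (Z_L − Z_0)/(Z_L + Z_0) = (96 + j196)/(296 + j196)
|Γ| = 218/355 = 0.615
VSWR = (1 + |Γ|)/(1 − |Γ|) = 1.61/0.385

VSWR ≈ 4.19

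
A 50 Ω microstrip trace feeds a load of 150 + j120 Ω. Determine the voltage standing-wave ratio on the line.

Γ = (Z_L − Z_0)/(Z_L + Z_0) = (100 + j120)/(200 + j120)
|Γ| = 156/233 = 0.67
VSWR = (1 + |Γ|)/(1 − |Γ|) = 1.67/0.33

VSWR ≈ 5.06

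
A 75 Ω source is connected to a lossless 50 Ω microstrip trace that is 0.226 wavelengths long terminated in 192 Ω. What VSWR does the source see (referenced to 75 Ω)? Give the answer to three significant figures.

βl = 2π × 0.226 = 81.4°
tan(βl) = 6.58
Z_in = Z_0·(Z_L + jZ_0·tanβl)/(Z_0 + jZ_L·tanβl) = 13.3 − j7.07 Ω
Γ_s = (Z_in − Z_s)/(Z_in + Z_s) = (-61.7 − j7.07)/(88.3 − j7.07), |Γ_s| = 0.701
VSWR = (1 + |Γ_s|)/(1 − |Γ_s|)

VSWR ≈ 5.69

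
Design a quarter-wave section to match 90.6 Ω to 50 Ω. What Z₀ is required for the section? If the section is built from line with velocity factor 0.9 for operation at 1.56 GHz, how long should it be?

Z_qwt ≈ 67.3 Ω; length ≈ 4.33 cm

Z_qwt = √(Z_0·R_L) = √(50 × 90.6) = √4530
λ = 0.9·c/f = 0.173 m, so l = λ/4 = 0.0433 m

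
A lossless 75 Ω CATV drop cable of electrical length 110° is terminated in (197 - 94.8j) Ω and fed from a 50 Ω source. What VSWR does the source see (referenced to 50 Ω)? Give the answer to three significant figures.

VSWR ≈ 2.92

tan(βl) = -2.75
Z_in = Z_0·(Z_L + jZ_0·tanβl)/(Z_0 + jZ_L·tanβl) = 28.9 + j37.2 Ω
Γ_s = (Z_in − Z_s)/(Z_in + Z_s) = (-21.1 + j37.2)/(78.9 + j37.2), |Γ_s| = 0.49
VSWR = (1 + |Γ_s|)/(1 − |Γ_s|)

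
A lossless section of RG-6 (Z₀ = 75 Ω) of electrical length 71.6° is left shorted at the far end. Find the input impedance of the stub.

tan(βl) = 3.01
For a shorted stub, Z_in = jZ_0·tan(βl)

Z_in ≈ +j225 Ω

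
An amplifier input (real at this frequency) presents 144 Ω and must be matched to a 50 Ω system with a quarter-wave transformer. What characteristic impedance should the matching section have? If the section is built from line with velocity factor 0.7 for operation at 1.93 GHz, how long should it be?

Z_qwt ≈ 84.9 Ω; length ≈ 2.72 cm

Z_qwt = √(Z_0·R_L) = √(50 × 144) = √7200
λ = 0.7·c/f = 0.109 m, so l = λ/4 = 0.0272 m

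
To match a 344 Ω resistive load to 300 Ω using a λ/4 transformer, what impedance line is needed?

Z_qwt ≈ 321 Ω

Z_qwt = √(Z_0·R_L) = √(300 × 344) = √103200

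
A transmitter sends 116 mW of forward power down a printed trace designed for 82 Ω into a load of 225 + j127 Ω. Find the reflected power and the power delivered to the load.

P_reflected ≈ 38.4 mW; P_delivered ≈ 77.6 mW

|Γ| = |(143 + j127)/(307 + j127)| = 0.576
|Γ|² = 0.331
P_refl = |Γ|²·P_inc = 38.4 mW, P_del = (1 − |Γ|²)·P_inc = 77.6 mW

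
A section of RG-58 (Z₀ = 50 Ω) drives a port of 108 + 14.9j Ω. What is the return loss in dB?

Γ = (58 + j14.9)/(158 + j14.9), |Γ| = 0.377
RL = −20·log₁₀|Γ| = −20·log₁₀(0.377)

RL ≈ 8.47 dB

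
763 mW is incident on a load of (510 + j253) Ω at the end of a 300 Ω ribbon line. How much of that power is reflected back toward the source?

|Γ| = |(210 + j253)/(810 + j253)| = 0.387
|Γ|² = 0.15
P_refl = |Γ|²·P_inc = 115 mW, P_del = (1 − |Γ|²)·P_inc = 648 mW

P_reflected ≈ 115 mW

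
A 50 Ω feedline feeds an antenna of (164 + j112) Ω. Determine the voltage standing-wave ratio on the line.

VSWR ≈ 4.91

Γ = (Z_L − Z_0)/(Z_L + Z_0) = (114 + j112)/(214 + j112)
|Γ| = 160/242 = 0.662
VSWR = (1 + |Γ|)/(1 − |Γ|) = 1.66/0.338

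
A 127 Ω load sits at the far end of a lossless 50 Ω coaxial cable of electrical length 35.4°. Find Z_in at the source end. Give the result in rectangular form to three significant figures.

tan(βl) = tan(35.4°) = 0.711
Z_in = Z_0·(Z_L + jZ_0·tanβl)/(Z_0 + jZ_L·tanβl)
     = 50·(127 + j35.5)/(50 + j90.3)

Z_in ≈ 44.9 − j45.5 Ω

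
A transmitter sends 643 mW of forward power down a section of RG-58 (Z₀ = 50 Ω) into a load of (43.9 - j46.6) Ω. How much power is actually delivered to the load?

|Γ| = |(-6.1 − j46.6)/(93.9 − j46.6)| = 0.448
|Γ|² = 0.201
P_refl = |Γ|²·P_inc = 129 mW, P_del = (1 − |Γ|²)·P_inc = 514 mW

P_delivered ≈ 514 mW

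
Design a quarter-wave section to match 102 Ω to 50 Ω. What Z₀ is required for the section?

Z_qwt ≈ 71.4 Ω

Z_qwt = √(Z_0·R_L) = √(50 × 102) = √5100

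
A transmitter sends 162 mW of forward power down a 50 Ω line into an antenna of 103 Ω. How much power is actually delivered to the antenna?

Γ = (103 − 50)/(103 + 50) = 0.346
|Γ|² = 0.12
P_refl = |Γ|²·P_inc = 19.4 mW, P_del = (1 − |Γ|²)·P_inc = 143 mW

P_delivered ≈ 143 mW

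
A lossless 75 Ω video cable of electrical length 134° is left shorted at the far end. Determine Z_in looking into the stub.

Z_in ≈ −j77.7 Ω

tan(βl) = -1.04
For a shorted stub, Z_in = jZ_0·tan(βl)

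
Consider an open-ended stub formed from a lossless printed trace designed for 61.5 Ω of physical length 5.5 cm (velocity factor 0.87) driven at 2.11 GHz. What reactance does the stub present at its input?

X_in ≈ 170 Ω (inductive)

λ = v/f = 0.87·c / 2.11 GHz = 0.124 m
βl = 2π·l/λ = 2π × 0.445 = 160°
tan(βl) = -0.363
For an open-ended stub, Z_in = −jZ_0·cot(βl) = −jZ_0/tan(βl)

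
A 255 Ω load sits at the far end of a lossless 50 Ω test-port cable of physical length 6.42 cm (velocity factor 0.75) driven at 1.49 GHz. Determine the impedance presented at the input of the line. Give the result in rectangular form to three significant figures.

Z_in ≈ 41.6 + j82.3 Ω

λ = v/f = 0.75·c / 1.49 GHz = 0.151 m
βl = 2π·l/λ = 2π × 0.425 = 153°
tan(βl) = tan(153°) = -0.508
Z_in = Z_0·(Z_L + jZ_0·tanβl)/(Z_0 + jZ_L·tanβl)
     = 50·(255 − j25.4)/(50 − j130)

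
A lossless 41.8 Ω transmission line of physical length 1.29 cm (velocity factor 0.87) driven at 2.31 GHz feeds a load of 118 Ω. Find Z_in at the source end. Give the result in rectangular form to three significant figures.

λ = v/f = 0.87·c / 2.31 GHz = 0.113 m
βl = 2π·l/λ = 2π × 0.114 = 41.1°
tan(βl) = tan(41.1°) = 0.872
Z_in = Z_0·(Z_L + jZ_0·tanβl)/(Z_0 + jZ_L·tanβl)
     = 41.8·(118 + j36.5)/(41.8 + j103)

Z_in ≈ 29.4 − j36 Ω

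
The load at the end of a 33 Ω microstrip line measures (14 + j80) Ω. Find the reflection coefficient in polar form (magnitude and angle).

Γ = (Z_L − Z_0)/(Z_L + Z_0) = (-19 + j80)/(47 + j80)
|Γ| = 82.2/92.8 = 0.886

Γ ≈ 0.886 ∠ 43.8°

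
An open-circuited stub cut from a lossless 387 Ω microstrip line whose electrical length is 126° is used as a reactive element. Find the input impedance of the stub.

tan(βl) = -1.38
For an open-circuited stub, Z_in = −jZ_0·cot(βl) = −jZ_0/tan(βl)

Z_in ≈ +j281 Ω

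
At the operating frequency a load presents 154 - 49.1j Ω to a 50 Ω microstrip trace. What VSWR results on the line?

VSWR ≈ 3.43

Γ = (Z_L − Z_0)/(Z_L + Z_0) = (104 − j49.1)/(204 − j49.1)
|Γ| = 115/210 = 0.548
VSWR = (1 + |Γ|)/(1 − |Γ|) = 1.55/0.452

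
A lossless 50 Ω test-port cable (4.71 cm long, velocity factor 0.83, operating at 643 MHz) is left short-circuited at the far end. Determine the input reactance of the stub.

X_in ≈ 47.9 Ω (inductive)

λ = v/f = 0.83·c / 643 MHz = 0.387 m
βl = 2π·l/λ = 2π × 0.122 = 43.8°
tan(βl) = 0.958
For a short-circuited stub, Z_in = jZ_0·tan(βl)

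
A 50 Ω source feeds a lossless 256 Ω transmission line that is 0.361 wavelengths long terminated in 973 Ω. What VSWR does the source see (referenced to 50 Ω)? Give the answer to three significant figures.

βl = 2π × 0.361 = 130°
tan(βl) = -1.19
Z_in = Z_0·(Z_L + jZ_0·tanβl)/(Z_0 + jZ_L·tanβl) = 109 + j190 Ω
Γ_s = (Z_in − Z_s)/(Z_in + Z_s) = (59.3 + j190)/(159 + j190), |Γ_s| = 0.803
VSWR = (1 + |Γ_s|)/(1 − |Γ_s|)

VSWR ≈ 9.17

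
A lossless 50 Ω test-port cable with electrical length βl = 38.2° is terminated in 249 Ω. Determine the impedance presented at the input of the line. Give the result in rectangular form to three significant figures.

tan(βl) = tan(38.2°) = 0.787
Z_in = Z_0·(Z_L + jZ_0·tanβl)/(Z_0 + jZ_L·tanβl)
     = 50·(249 + j39.3)/(50 + j196)

Z_in ≈ 24.6 − j57.2 Ω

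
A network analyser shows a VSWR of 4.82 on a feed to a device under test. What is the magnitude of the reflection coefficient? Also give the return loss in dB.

|Γ| = (S − 1)/(S + 1) = (4.82 − 1)/(4.82 + 1) = 3.82/5.82
RL = −20·log₁₀|Γ| = −20·log₁₀(0.656)

|Γ| ≈ 0.656; return loss ≈ 3.66 dB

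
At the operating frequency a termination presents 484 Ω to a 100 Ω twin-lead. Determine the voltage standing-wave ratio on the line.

For a purely resistive load, VSWR = R_L/Z_0 or Z_0/R_L (whichever > 1) = 484/100

VSWR ≈ 4.84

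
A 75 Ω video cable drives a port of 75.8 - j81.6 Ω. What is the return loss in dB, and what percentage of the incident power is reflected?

Γ = (0.8 − j81.6)/(150.8 − j81.6), |Γ| = 0.476
RL = −20·log₁₀(0.476) = 6.45 dB
P_refl/P_inc = |Γ|² = 0.227

RL ≈ 6.45 dB; 22.7% of incident power reflected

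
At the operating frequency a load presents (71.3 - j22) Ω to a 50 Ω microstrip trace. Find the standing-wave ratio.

Γ = (Z_L − Z_0)/(Z_L + Z_0) = (21.3 − j22)/(121.3 − j22)
|Γ| = 30.6/123 = 0.248
VSWR = (1 + |Γ|)/(1 − |Γ|) = 1.25/0.752

VSWR ≈ 1.66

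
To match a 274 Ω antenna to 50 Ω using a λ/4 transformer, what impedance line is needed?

Z_qwt ≈ 117 Ω

Z_qwt = √(Z_0·R_L) = √(50 × 274) = √13700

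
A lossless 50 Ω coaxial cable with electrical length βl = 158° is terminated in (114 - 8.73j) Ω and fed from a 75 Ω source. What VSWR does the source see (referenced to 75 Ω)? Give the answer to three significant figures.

tan(βl) = -0.404
Z_in = Z_0·(Z_L + jZ_0·tanβl)/(Z_0 + jZ_L·tanβl) = 77.4 + j45.6 Ω
Γ_s = (Z_in − Z_s)/(Z_in + Z_s) = (2.44 + j45.6)/(152 + j45.6), |Γ_s| = 0.287
VSWR = (1 + |Γ_s|)/(1 − |Γ_s|)

VSWR ≈ 1.81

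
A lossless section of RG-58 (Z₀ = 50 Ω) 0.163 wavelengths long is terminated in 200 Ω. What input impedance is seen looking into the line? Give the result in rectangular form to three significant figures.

βl = 2π × 0.163 = 58.7°
tan(βl) = tan(58.7°) = 1.64
Z_in = Z_0·(Z_L + jZ_0·tanβl)/(Z_0 + jZ_L·tanβl)
     = 50·(200 + j82.2)/(50 + j329)

Z_in ≈ 16.7 − j27.9 Ω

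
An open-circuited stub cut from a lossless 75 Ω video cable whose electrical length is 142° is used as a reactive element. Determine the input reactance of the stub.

X_in ≈ 96 Ω (inductive)

tan(βl) = -0.781
For an open-circuited stub, Z_in = −jZ_0·cot(βl) = −jZ_0/tan(βl)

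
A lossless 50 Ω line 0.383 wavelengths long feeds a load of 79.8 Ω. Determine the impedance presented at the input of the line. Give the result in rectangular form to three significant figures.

βl = 2π × 0.383 = 138°
tan(βl) = tan(138°) = -0.904
Z_in = Z_0·(Z_L + jZ_0·tanβl)/(Z_0 + jZ_L·tanβl)
     = 50·(79.8 − j45.2)/(50 − j72.2)

Z_in ≈ 47.1 + j22.7 Ω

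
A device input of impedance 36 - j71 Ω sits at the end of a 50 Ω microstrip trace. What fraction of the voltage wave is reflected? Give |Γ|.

Γ = (Z_L − Z_0)/(Z_L + Z_0) = (-14 − j71)/(86 − j71)
|Γ| = 72.4/112

|Γ| ≈ 0.649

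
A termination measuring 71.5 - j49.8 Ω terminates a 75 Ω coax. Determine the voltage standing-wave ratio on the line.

VSWR ≈ 1.95

Γ = (Z_L − Z_0)/(Z_L + Z_0) = (-3.5 − j49.8)/(146.5 − j49.8)
|Γ| = 49.9/155 = 0.323
VSWR = (1 + |Γ|)/(1 − |Γ|) = 1.32/0.677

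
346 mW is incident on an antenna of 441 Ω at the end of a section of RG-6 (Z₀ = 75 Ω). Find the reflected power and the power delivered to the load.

Γ = (441 − 75)/(441 + 75) = 0.709
|Γ|² = 0.503
P_refl = |Γ|²·P_inc = 174 mW, P_del = (1 − |Γ|²)·P_inc = 172 mW

P_reflected ≈ 174 mW; P_delivered ≈ 172 mW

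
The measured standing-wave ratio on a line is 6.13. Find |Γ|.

|Γ| ≈ 0.719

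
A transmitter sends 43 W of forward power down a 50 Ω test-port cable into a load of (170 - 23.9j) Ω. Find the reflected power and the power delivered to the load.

|Γ| = |(120 − j23.9)/(220 − j23.9)| = 0.553
|Γ|² = 0.306
P_refl = |Γ|²·P_inc = 13.1 W, P_del = (1 − |Γ|²)·P_inc = 29.9 W

P_reflected ≈ 13.1 W; P_delivered ≈ 29.9 W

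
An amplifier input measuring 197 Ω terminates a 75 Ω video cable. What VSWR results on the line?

Γ = (197 − 75)/(197 + 75) = 0.449
VSWR = (1 + 0.449)/(1 − 0.449)

VSWR ≈ 2.63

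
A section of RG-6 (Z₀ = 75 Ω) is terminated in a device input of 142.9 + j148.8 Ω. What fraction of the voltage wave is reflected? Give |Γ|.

|Γ| ≈ 0.62

Γ = (Z_L − Z_0)/(Z_L + Z_0) = (67.9 + j148.8)/(217.9 + j148.8)
|Γ| = 164/264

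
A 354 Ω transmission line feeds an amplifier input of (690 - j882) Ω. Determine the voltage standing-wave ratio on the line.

Γ = (Z_L − Z_0)/(Z_L + Z_0) = (336 − j882)/(1044 − j882)
|Γ| = 944/1370 = 0.691
VSWR = (1 + |Γ|)/(1 − |Γ|) = 1.69/0.309

VSWR ≈ 5.46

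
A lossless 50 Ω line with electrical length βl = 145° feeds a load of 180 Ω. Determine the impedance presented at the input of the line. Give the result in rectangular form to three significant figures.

tan(βl) = tan(145°) = -0.7
Z_in = Z_0·(Z_L + jZ_0·tanβl)/(Z_0 + jZ_L·tanβl)
     = 50·(180 − j35)/(50 − j126)

Z_in ≈ 36.5 + j56.9 Ω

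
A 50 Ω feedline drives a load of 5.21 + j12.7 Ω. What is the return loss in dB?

Γ = (-44.79 + j12.7)/(55.21 + j12.7), |Γ| = 0.822
RL = −20·log₁₀|Γ| = −20·log₁₀(0.822)

RL ≈ 1.7 dB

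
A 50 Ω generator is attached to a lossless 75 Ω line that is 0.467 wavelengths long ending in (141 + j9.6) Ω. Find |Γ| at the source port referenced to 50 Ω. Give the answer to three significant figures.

|Γ| ≈ 0.467

βl = 2π × 0.467 = 168°
tan(βl) = -0.21
Z_in = Z_0·(Z_L + jZ_0·tanβl)/(Z_0 + jZ_L·tanβl) = 122 + j40.8 Ω
Γ_s = (Z_in − Z_s)/(Z_in + Z_s) = (71.6 + j40.8)/(172 + j40.8), |Γ_s| = 0.467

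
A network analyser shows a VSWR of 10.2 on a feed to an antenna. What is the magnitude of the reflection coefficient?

|Γ| ≈ 0.821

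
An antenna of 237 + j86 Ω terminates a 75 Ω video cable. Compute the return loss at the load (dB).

RL ≈ 4.93 dB

Γ = (162 + j86)/(312 + j86), |Γ| = 0.567
RL = −20·log₁₀|Γ| = −20·log₁₀(0.567)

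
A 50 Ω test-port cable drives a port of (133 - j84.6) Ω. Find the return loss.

RL ≈ 4.61 dB

Γ = (83 − j84.6)/(183 − j84.6), |Γ| = 0.588
RL = −20·log₁₀|Γ| = −20·log₁₀(0.588)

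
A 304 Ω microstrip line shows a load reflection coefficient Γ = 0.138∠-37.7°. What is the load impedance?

Z_L = Z_0·(1 + Γ)/(1 − Γ) = 304·(1.11 − j0.0844)/(0.891 + j0.0844)

Z_L ≈ 372 − j64.1 Ω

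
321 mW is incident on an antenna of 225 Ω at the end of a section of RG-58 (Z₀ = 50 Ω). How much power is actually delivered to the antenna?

P_delivered ≈ 191 mW

Γ = (225 − 50)/(225 + 50) = 0.636
|Γ|² = 0.405
P_refl = |Γ|²·P_inc = 130 mW, P_del = (1 − |Γ|²)·P_inc = 191 mW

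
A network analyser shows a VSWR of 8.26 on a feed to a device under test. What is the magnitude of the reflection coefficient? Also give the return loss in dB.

|Γ| = (S − 1)/(S + 1) = (8.26 − 1)/(8.26 + 1) = 7.26/9.26
RL = −20·log₁₀|Γ| = −20·log₁₀(0.784)

|Γ| ≈ 0.784; return loss ≈ 2.11 dB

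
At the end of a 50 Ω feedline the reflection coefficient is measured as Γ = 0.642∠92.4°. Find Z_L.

Z_L = Z_0·(1 + Γ)/(1 − Γ) = 50·(0.973 + j0.641)/(1.03 − j0.641)

Z_L ≈ 20 + j43.8 Ω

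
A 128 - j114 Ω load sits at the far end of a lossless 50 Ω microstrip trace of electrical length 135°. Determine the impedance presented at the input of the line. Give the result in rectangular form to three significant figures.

Z_in ≈ 31.2 + j65.6 Ω

tan(βl) = tan(135°) = -1
Z_in = Z_0·(Z_L + jZ_0·tanβl)/(Z_0 + jZ_L·tanβl)
     = 50·(128 − j164)/(-64 − j128)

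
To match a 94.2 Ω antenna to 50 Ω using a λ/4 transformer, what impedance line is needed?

Z_qwt = √(Z_0·R_L) = √(50 × 94.2) = √4710

Z_qwt ≈ 68.6 Ω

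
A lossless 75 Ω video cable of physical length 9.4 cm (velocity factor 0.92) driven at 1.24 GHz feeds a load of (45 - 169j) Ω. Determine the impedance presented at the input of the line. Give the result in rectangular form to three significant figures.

λ = v/f = 0.92·c / 1.24 GHz = 0.223 m
βl = 2π·l/λ = 2π × 0.422 = 152°
tan(βl) = tan(152°) = -0.531
Z_in = Z_0·(Z_L + jZ_0·tanβl)/(Z_0 + jZ_L·tanβl)
     = 75·(45 − j209)/(-14.7 − j23.9)

Z_in ≈ 412 + j395 Ω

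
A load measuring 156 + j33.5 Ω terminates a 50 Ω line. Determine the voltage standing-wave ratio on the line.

Γ = (Z_L − Z_0)/(Z_L + Z_0) = (106 + j33.5)/(206 + j33.5)
|Γ| = 111/209 = 0.533
VSWR = (1 + |Γ|)/(1 − |Γ|) = 1.53/0.467

VSWR ≈ 3.28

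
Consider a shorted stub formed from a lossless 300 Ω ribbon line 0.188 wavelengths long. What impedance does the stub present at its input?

Z_in ≈ +j731 Ω

βl = 2π × 0.188 = 67.7°
tan(βl) = 2.44
For a shorted stub, Z_in = jZ_0·tan(βl)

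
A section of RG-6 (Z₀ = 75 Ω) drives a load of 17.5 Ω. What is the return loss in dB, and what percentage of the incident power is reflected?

RL ≈ 4.13 dB; 38.6% of incident power reflected

Γ = (17.5 − 75)/(17.5 + 75) = -0.622
RL = −20·log₁₀(0.622) = 4.13 dB
P_refl/P_inc = |Γ|² = 0.386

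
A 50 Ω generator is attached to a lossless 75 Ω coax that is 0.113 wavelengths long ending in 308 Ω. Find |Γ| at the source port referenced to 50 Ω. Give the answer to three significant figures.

βl = 2π × 0.113 = 40.7°
tan(βl) = 0.86
Z_in = Z_0·(Z_L + jZ_0·tanβl)/(Z_0 + jZ_L·tanβl) = 39.8 − j76 Ω
Γ_s = (Z_in − Z_s)/(Z_in + Z_s) = (-10.2 − j76)/(89.8 − j76), |Γ_s| = 0.652

|Γ| ≈ 0.652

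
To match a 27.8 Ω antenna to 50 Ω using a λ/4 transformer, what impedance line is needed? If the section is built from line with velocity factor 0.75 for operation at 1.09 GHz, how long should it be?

Z_qwt = √(Z_0·R_L) = √(50 × 27.8) = √1390
λ = 0.75·c/f = 0.206 m, so l = λ/4 = 0.0516 m

Z_qwt ≈ 37.3 Ω; length ≈ 5.16 cm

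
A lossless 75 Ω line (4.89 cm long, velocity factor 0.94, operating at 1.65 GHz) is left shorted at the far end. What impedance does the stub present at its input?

Z_in ≈ −j325 Ω

λ = v/f = 0.94·c / 1.65 GHz = 0.171 m
βl = 2π·l/λ = 2π × 0.286 = 103°
tan(βl) = -4.33
For a shorted stub, Z_in = jZ_0·tan(βl)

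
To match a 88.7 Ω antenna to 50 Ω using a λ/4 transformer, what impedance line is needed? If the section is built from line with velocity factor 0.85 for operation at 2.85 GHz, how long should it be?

Z_qwt = √(Z_0·R_L) = √(50 × 88.7) = √4435
λ = 0.85·c/f = 0.0895 m, so l = λ/4 = 0.0224 m

Z_qwt ≈ 66.6 Ω; length ≈ 2.24 cm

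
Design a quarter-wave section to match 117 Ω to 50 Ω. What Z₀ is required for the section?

Z_qwt ≈ 76.5 Ω

Z_qwt = √(Z_0·R_L) = √(50 × 117) = √5850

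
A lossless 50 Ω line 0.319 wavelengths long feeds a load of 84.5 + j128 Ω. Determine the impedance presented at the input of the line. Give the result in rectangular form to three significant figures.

βl = 2π × 0.319 = 115°
tan(βl) = tan(115°) = -2.16
Z_in = Z_0·(Z_L + jZ_0·tanβl)/(Z_0 + jZ_L·tanβl)
     = 50·(84.5 + j20)/(327 − j183)

Z_in ≈ 8.55 + j7.84 Ω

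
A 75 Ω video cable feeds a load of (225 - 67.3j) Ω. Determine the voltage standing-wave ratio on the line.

Γ = (Z_L − Z_0)/(Z_L + Z_0) = (150 − j67.3)/(300 − j67.3)
|Γ| = 164/307 = 0.535
VSWR = (1 + |Γ|)/(1 − |Γ|) = 1.53/0.465

VSWR ≈ 3.3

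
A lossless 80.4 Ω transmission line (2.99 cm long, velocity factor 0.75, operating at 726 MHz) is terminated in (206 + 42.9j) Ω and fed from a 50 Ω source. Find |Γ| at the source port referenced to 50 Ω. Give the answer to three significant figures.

|Γ| ≈ 0.578

λ = v/f = 0.75·c / 726 MHz = 0.31 m
βl = 2π·l/λ = 2π × 0.0965 = 34.7°
tan(βl) = 0.693
Z_in = Z_0·(Z_L + jZ_0·tanβl)/(Z_0 + jZ_L·tanβl) = 85.9 − j85.5 Ω
Γ_s = (Z_in − Z_s)/(Z_in + Z_s) = (35.9 − j85.5)/(136 − j85.5), |Γ_s| = 0.578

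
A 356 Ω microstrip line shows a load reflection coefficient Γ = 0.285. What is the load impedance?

Z_L = Z_0·(1 + Γ)/(1 − Γ) = 356·(1.28)/(0.715)

Z_L ≈ 640 Ω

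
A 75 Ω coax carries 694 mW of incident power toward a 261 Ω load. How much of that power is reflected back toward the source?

Γ = (261 − 75)/(261 + 75) = 0.554
|Γ|² = 0.306
P_refl = |Γ|²·P_inc = 213 mW, P_del = (1 − |Γ|²)·P_inc = 481 mW

P_reflected ≈ 213 mW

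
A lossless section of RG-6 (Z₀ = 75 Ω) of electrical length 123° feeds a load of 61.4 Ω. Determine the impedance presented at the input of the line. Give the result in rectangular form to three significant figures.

Z_in ≈ 79.9 − j14.7 Ω

tan(βl) = tan(123°) = -1.54
Z_in = Z_0·(Z_L + jZ_0·tanβl)/(Z_0 + jZ_L·tanβl)
     = 75·(61.4 − j115)/(75 − j94.5)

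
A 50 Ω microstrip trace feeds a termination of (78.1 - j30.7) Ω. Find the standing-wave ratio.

VSWR ≈ 1.92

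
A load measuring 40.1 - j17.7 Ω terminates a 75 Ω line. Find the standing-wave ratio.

VSWR ≈ 2.01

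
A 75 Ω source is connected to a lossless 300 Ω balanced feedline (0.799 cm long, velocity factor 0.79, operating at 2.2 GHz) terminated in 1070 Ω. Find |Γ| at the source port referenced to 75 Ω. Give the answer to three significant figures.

λ = v/f = 0.79·c / 2.2 GHz = 0.108 m
βl = 2π·l/λ = 2π × 0.0742 = 26.7°
tan(βl) = 0.503
Z_in = Z_0·(Z_L + jZ_0·tanβl)/(Z_0 + jZ_L·tanβl) = 318 − j419 Ω
Γ_s = (Z_in − Z_s)/(Z_in + Z_s) = (243 − j419)/(393 − j419), |Γ_s| = 0.843

|Γ| ≈ 0.843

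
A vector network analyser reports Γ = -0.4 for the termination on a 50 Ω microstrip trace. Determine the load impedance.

Z_L = Z_0·(1 + Γ)/(1 − Γ) = 50·(0.6)/(1.4)

Z_L ≈ 21.4 Ω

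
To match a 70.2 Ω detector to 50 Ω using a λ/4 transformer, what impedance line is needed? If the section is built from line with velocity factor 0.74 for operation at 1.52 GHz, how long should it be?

Z_qwt ≈ 59.2 Ω; length ≈ 3.65 cm

Z_qwt = √(Z_0·R_L) = √(50 × 70.2) = √3510
λ = 0.74·c/f = 0.146 m, so l = λ/4 = 0.0365 m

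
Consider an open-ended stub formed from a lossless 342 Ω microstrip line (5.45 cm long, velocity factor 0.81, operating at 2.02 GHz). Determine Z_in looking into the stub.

λ = v/f = 0.81·c / 2.02 GHz = 0.12 m
βl = 2π·l/λ = 2π × 0.453 = 163°
tan(βl) = -0.304
For an open-ended stub, Z_in = −jZ_0·cot(βl) = −jZ_0/tan(βl)

Z_in ≈ +j1130 Ω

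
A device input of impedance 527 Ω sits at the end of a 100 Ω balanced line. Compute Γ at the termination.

Γ = 0.681

Γ = (Z_L − Z_0)/(Z_L + Z_0) = (527 − 100)/(527 + 100) = 427/627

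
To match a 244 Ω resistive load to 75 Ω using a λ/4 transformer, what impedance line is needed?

Z_qwt ≈ 135 Ω

Z_qwt = √(Z_0·R_L) = √(75 × 244) = √18300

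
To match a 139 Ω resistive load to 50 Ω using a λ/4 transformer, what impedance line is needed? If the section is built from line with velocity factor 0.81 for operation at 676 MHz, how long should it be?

Z_qwt = √(Z_0·R_L) = √(50 × 139) = √6950
λ = 0.81·c/f = 0.359 m, so l = λ/4 = 0.0899 m

Z_qwt ≈ 83.4 Ω; length ≈ 8.99 cm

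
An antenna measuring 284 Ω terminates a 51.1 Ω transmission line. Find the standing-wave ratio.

Γ = (284 − 51.1)/(284 + 51.1) = 0.695
VSWR = (1 + 0.695)/(1 − 0.695)

VSWR ≈ 5.56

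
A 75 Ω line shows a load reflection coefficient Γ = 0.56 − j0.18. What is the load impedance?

Z_L = Z_0·(1 + Γ)/(1 − Γ) = 75·(1.56 − j0.18)/(0.44 + j0.18)

Z_L ≈ 217 − j119 Ω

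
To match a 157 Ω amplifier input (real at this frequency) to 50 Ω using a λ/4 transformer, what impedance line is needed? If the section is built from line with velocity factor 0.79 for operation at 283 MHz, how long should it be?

Z_qwt ≈ 88.6 Ω; length ≈ 20.9 cm

Z_qwt = √(Z_0·R_L) = √(50 × 157) = √7850
λ = 0.79·c/f = 0.837 m, so l = λ/4 = 0.209 m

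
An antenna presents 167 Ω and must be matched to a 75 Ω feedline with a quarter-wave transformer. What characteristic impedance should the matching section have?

Z_qwt ≈ 112 Ω

Z_qwt = √(Z_0·R_L) = √(75 × 167) = √12520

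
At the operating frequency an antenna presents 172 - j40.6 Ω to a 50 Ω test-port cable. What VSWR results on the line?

Γ = (Z_L − Z_0)/(Z_L + Z_0) = (122 − j40.6)/(222 − j40.6)
|Γ| = 129/226 = 0.57
VSWR = (1 + |Γ|)/(1 − |Γ|) = 1.57/0.43

VSWR ≈ 3.65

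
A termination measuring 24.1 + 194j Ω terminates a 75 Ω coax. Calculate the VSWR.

VSWR ≈ 24.2

Γ = (Z_L − Z_0)/(Z_L + Z_0) = (-50.9 + j194)/(99.1 + j194)
|Γ| = 201/218 = 0.921
VSWR = (1 + |Γ|)/(1 − |Γ|) = 1.92/0.0793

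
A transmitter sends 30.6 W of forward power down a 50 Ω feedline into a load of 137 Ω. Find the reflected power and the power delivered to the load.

Γ = (137 − 50)/(137 + 50) = 0.465
|Γ|² = 0.216
P_refl = |Γ|²·P_inc = 6.62 W, P_del = (1 − |Γ|²)·P_inc = 24 W

P_reflected ≈ 6.62 W; P_delivered ≈ 24 W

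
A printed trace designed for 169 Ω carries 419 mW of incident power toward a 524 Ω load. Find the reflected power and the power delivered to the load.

P_reflected ≈ 110 mW; P_delivered ≈ 309 mW

Γ = (524 − 169)/(524 + 169) = 0.512
|Γ|² = 0.262
P_refl = |Γ|²·P_inc = 110 mW, P_del = (1 − |Γ|²)·P_inc = 309 mW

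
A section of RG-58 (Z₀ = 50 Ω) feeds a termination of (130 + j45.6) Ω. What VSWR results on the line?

Γ = (Z_L − Z_0)/(Z_L + Z_0) = (80 + j45.6)/(180 + j45.6)
|Γ| = 92.1/186 = 0.496
VSWR = (1 + |Γ|)/(1 − |Γ|) = 1.5/0.504

VSWR ≈ 2.97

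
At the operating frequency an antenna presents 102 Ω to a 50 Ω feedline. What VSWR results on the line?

VSWR ≈ 2.04

For a purely resistive load, VSWR = R_L/Z_0 or Z_0/R_L (whichever > 1) = 102/50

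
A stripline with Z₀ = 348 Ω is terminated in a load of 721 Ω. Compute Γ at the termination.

Γ = (Z_L − Z_0)/(Z_L + Z_0) = (721 − 348)/(721 + 348) = 373/1069

Γ = 0.349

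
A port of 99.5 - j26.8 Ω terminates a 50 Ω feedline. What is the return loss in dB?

RL ≈ 8.62 dB

Γ = (49.5 − j26.8)/(149.5 − j26.8), |Γ| = 0.371
RL = −20·log₁₀|Γ| = −20·log₁₀(0.371)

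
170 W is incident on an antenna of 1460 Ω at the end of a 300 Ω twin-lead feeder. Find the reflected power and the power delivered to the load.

Γ = (1460 − 300)/(1460 + 300) = 0.659
|Γ|² = 0.434
P_refl = |Γ|²·P_inc = 73.8 W, P_del = (1 − |Γ|²)·P_inc = 96.2 W

P_reflected ≈ 73.8 W; P_delivered ≈ 96.2 W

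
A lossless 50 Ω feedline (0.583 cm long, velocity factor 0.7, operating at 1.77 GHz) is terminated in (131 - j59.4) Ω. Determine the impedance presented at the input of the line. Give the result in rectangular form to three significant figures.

λ = v/f = 0.7·c / 1.77 GHz = 0.119 m
βl = 2π·l/λ = 2π × 0.0491 = 17.7°
tan(βl) = tan(17.7°) = 0.319
Z_in = Z_0·(Z_L + jZ_0·tanβl)/(Z_0 + jZ_L·tanβl)
     = 50·(131 − j43.5)/(68.9 + j41.8)

Z_in ≈ 55.5 − j65.2 Ω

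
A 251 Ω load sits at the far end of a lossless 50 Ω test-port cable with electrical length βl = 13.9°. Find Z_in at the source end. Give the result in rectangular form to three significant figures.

Z_in ≈ 105 − j118 Ω

tan(βl) = tan(13.9°) = 0.247
Z_in = Z_0·(Z_L + jZ_0·tanβl)/(Z_0 + jZ_L·tanβl)
     = 50·(251 + j12.4)/(50 + j62.1)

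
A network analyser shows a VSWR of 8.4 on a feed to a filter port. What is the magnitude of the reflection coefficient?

|Γ| = (S − 1)/(S + 1) = (8.4 − 1)/(8.4 + 1) = 7.4/9.4

|Γ| ≈ 0.787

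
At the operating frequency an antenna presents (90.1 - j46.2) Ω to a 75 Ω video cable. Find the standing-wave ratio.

Γ = (Z_L − Z_0)/(Z_L + Z_0) = (15.1 − j46.2)/(165.1 − j46.2)
|Γ| = 48.6/171 = 0.284
VSWR = (1 + |Γ|)/(1 − |Γ|) = 1.28/0.716

VSWR ≈ 1.79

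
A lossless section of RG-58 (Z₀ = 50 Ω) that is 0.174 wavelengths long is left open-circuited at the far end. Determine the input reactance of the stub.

βl = 2π × 0.174 = 62.6°
tan(βl) = 1.93
For an open-circuited stub, Z_in = −jZ_0·cot(βl) = −jZ_0/tan(βl)

X_in ≈ -25.9 Ω (capacitive)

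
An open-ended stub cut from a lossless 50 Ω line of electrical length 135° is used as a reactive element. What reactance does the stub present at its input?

X_in ≈ 50 Ω (inductive)

tan(βl) = -1
For an open-ended stub, Z_in = −jZ_0·cot(βl) = −jZ_0/tan(βl)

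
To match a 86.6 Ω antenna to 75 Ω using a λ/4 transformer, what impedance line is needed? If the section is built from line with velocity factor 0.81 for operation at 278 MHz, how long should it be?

Z_qwt = √(Z_0·R_L) = √(75 × 86.6) = √6495
λ = 0.81·c/f = 0.874 m, so l = λ/4 = 0.219 m

Z_qwt ≈ 80.6 Ω; length ≈ 21.9 cm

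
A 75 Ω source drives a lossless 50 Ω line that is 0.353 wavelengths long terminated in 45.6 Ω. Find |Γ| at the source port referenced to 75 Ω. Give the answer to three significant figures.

|Γ| ≈ 0.193

βl = 2π × 0.353 = 127°
tan(βl) = -1.32
Z_in = Z_0·(Z_L + jZ_0·tanβl)/(Z_0 + jZ_L·tanβl) = 51.1 − j4.53 Ω
Γ_s = (Z_in − Z_s)/(Z_in + Z_s) = (-23.9 − j4.53)/(126 − j4.53), |Γ_s| = 0.193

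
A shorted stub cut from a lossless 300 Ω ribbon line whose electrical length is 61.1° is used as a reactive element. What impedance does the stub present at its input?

tan(βl) = 1.81
For a shorted stub, Z_in = jZ_0·tan(βl)

Z_in ≈ +j543 Ω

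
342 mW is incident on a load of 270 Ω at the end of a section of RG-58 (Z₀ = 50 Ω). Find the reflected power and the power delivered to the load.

Γ = (270 − 50)/(270 + 50) = 0.688
|Γ|² = 0.473
P_refl = |Γ|²·P_inc = 162 mW, P_del = (1 − |Γ|²)·P_inc = 180 mW

P_reflected ≈ 162 mW; P_delivered ≈ 180 mW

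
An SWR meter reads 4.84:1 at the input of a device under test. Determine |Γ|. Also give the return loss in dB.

|Γ| = (S − 1)/(S + 1) = (4.84 − 1)/(4.84 + 1) = 3.84/5.84
RL = −20·log₁₀|Γ| = −20·log₁₀(0.658)

|Γ| ≈ 0.658; return loss ≈ 3.64 dB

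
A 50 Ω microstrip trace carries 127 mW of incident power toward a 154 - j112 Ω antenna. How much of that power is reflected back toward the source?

|Γ| = |(104 − j112)/(204 − j112)| = 0.657
|Γ|² = 0.431
P_refl = |Γ|²·P_inc = 54.8 mW, P_del = (1 − |Γ|²)·P_inc = 72.2 mW

P_reflected ≈ 54.8 mW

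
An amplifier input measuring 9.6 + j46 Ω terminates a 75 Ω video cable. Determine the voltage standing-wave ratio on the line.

VSWR ≈ 10.8

Γ = (Z_L − Z_0)/(Z_L + Z_0) = (-65.4 + j46)/(84.6 + j46)
|Γ| = 80/96.3 = 0.83
VSWR = (1 + |Γ|)/(1 − |Γ|) = 1.83/0.17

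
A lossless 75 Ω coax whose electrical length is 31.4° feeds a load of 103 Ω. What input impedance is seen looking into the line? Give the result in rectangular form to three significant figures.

tan(βl) = tan(31.4°) = 0.61
Z_in = Z_0·(Z_L + jZ_0·tanβl)/(Z_0 + jZ_L·tanβl)
     = 75·(103 + j45.8)/(75 + j62.9)

Z_in ≈ 83 − j23.8 Ω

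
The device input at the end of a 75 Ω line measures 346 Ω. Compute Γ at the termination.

Γ = 0.644

Γ = (Z_L − Z_0)/(Z_L + Z_0) = (346 − 75)/(346 + 75) = 271/421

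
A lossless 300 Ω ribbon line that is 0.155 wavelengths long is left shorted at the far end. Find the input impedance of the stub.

Z_in ≈ +j441 Ω

βl = 2π × 0.155 = 55.8°
tan(βl) = 1.47
For a shorted stub, Z_in = jZ_0·tan(βl)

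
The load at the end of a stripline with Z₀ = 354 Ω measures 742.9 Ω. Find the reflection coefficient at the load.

Γ = 0.355

Γ = (Z_L − Z_0)/(Z_L + Z_0) = (742.9 − 354)/(742.9 + 354) = 388.9/1097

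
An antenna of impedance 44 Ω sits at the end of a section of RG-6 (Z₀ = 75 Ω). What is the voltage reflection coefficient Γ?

Γ = (Z_L − Z_0)/(Z_L + Z_0) = (44 − 75)/(44 + 75) = -31/119

Γ = -0.261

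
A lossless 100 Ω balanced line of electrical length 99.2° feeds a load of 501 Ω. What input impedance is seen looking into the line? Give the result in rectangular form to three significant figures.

Z_in ≈ 20.5 + j15.5 Ω

tan(βl) = tan(99.2°) = -6.17
Z_in = Z_0·(Z_L + jZ_0·tanβl)/(Z_0 + jZ_L·tanβl)
     = 100·(501 − j617)/(100 − j3090)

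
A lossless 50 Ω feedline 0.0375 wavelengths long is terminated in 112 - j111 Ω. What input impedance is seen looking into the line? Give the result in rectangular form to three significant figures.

Z_in ≈ 44.9 − j80.3 Ω

βl = 2π × 0.0375 = 13.5°
tan(βl) = tan(13.5°) = 0.24
Z_in = Z_0·(Z_L + jZ_0·tanβl)/(Z_0 + jZ_L·tanβl)
     = 50·(112 − j99)/(76.6 + j26.9)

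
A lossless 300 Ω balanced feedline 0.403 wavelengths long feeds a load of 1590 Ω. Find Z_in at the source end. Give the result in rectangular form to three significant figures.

βl = 2π × 0.403 = 145°
tan(βl) = tan(145°) = -0.698
Z_in = Z_0·(Z_L + jZ_0·tanβl)/(Z_0 + jZ_L·tanβl)
     = 300·(1590 − j209)/(300 − j1110)

Z_in ≈ 161 + j386 Ω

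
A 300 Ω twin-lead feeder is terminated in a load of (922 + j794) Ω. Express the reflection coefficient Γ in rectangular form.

Γ = (Z_L − Z_0)/(Z_L + Z_0) = (622 + j794)/(1222 + j794)

Γ ≈ 0.655 + j0.224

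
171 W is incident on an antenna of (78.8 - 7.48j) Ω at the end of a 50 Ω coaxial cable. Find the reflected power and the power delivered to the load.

|Γ| = |(28.8 − j7.48)/(128.8 − j7.48)| = 0.231
|Γ|² = 0.0532
P_refl = |Γ|²·P_inc = 9.1 W, P_del = (1 − |Γ|²)·P_inc = 162 W

P_reflected ≈ 9.1 W; P_delivered ≈ 162 W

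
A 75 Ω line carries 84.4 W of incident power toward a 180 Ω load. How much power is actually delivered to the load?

P_delivered ≈ 70.1 W

Γ = (180 − 75)/(180 + 75) = 0.412
|Γ|² = 0.17
P_refl = |Γ|²·P_inc = 14.3 W, P_del = (1 − |Γ|²)·P_inc = 70.1 W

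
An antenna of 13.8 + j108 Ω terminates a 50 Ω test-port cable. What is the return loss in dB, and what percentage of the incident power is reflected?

Γ = (-36.2 + j108)/(63.8 + j108), |Γ| = 0.908
RL = −20·log₁₀(0.908) = 0.838 dB
P_refl/P_inc = |Γ|² = 0.825

RL ≈ 0.838 dB; 82.5% of incident power reflected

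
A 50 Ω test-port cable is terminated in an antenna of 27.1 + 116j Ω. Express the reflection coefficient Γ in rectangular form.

Γ ≈ 0.603 + j0.598

Γ = (Z_L − Z_0)/(Z_L + Z_0) = (-22.9 + j116)/(77.1 + j116)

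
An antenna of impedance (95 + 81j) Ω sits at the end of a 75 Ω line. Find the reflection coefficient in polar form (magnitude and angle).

Γ ≈ 0.443 ∠ 50.7°

Γ = (Z_L − Z_0)/(Z_L + Z_0) = (20 + j81)/(170 + j81)
|Γ| = 83.4/188 = 0.443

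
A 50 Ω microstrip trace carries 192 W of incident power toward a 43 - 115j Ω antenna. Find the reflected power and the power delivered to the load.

P_reflected ≈ 117 W; P_delivered ≈ 75.5 W

|Γ| = |(-7 − j115)/(93 − j115)| = 0.779
|Γ|² = 0.607
P_refl = |Γ|²·P_inc = 117 W, P_del = (1 − |Γ|²)·P_inc = 75.5 W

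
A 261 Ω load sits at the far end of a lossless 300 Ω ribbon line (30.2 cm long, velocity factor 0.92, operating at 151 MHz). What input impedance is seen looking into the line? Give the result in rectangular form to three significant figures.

Z_in ≈ 318 + j38.9 Ω

λ = v/f = 0.92·c / 151 MHz = 1.83 m
βl = 2π·l/λ = 2π × 0.165 = 59.5°
tan(βl) = tan(59.5°) = 1.7
Z_in = Z_0·(Z_L + jZ_0·tanβl)/(Z_0 + jZ_L·tanβl)
     = 300·(261 + j509)/(300 + j443)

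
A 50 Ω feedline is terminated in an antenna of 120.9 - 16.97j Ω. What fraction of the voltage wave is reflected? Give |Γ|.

Γ = (Z_L − Z_0)/(Z_L + Z_0) = (70.9 − j16.97)/(170.9 − j16.97)
|Γ| = 72.9/172

|Γ| ≈ 0.424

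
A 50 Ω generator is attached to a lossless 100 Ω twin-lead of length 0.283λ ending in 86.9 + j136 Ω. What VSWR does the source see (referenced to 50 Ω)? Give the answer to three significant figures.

βl = 2π × 0.283 = 102°
tan(βl) = -4.75
Z_in = Z_0·(Z_L + jZ_0·tanβl)/(Z_0 + jZ_L·tanβl) = 28.2 − j29.9 Ω
Γ_s = (Z_in − Z_s)/(Z_in + Z_s) = (-21.8 − j29.9)/(78.2 − j29.9), |Γ_s| = 0.442
VSWR = (1 + |Γ_s|)/(1 − |Γ_s|)

VSWR ≈ 2.58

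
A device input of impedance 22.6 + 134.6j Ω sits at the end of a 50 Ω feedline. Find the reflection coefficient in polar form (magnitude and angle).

Γ = (Z_L − Z_0)/(Z_L + Z_0) = (-27.4 + j134.6)/(72.6 + j134.6)
|Γ| = 137/153 = 0.898

Γ ≈ 0.898 ∠ 39.8°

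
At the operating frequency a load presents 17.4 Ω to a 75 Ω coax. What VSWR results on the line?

VSWR ≈ 4.31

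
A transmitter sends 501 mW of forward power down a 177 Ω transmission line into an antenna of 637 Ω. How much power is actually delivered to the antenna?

P_delivered ≈ 341 mW

Γ = (637 − 177)/(637 + 177) = 0.565
|Γ|² = 0.319
P_refl = |Γ|²·P_inc = 160 mW, P_del = (1 − |Γ|²)·P_inc = 341 mW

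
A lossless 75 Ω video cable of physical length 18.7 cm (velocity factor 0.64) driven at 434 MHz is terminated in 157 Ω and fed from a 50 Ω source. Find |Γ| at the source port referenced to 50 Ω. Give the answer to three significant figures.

|Γ| ≈ 0.475

λ = v/f = 0.64·c / 434 MHz = 0.442 m
βl = 2π·l/λ = 2π × 0.423 = 152°
tan(βl) = -0.528
Z_in = Z_0·(Z_L + jZ_0·tanβl)/(Z_0 + jZ_L·tanβl) = 90.4 + j60.3 Ω
Γ_s = (Z_in − Z_s)/(Z_in + Z_s) = (40.4 + j60.3)/(140 + j60.3), |Γ_s| = 0.475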